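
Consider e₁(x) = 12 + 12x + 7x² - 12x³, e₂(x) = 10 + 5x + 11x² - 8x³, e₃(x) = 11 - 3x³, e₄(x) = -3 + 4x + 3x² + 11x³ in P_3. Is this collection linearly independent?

linearly independent

Take coordinates with respect to the standard basis {1, x, …, x³}.
The matrix [e₁|e₂|e₃|e₄] has determinant 14112.
A nonzero determinant means the columns are linearly independent.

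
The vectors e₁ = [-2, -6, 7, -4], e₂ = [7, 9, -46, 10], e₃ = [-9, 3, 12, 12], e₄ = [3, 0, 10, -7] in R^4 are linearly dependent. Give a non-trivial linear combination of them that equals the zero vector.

Set up α₁e₁ + … + α₄e₄ = 0 and solve the homogeneous system.
One solution (up to scaling) is (2, 1, 1, 2).

2e₁ + e₂ + e₃ + 2e₄ = 0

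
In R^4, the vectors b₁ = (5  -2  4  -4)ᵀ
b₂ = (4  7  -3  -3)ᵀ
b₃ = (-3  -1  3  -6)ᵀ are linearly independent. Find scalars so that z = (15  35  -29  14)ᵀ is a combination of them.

z = -2b₁ + 4b₂ - 3b₃

Write z = a₁b₁ + … + a₃b₃ and equate components.
Back-substitution yields (a₁, a₂, a₃) = (-2, 4, -3).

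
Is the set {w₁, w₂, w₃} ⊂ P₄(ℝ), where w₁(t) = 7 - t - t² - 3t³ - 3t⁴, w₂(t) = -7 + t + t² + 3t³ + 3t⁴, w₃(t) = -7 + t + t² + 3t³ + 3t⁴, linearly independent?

Take coordinates with respect to the standard basis {1, t, …, t⁴}.
Row-reduce the matrix whose columns are w₁, w₂, w₃.
The reduction yields 1 nonzero row, so the rank is 1.
Since rank 1 < 3, the set is linearly dependent.

linearly dependent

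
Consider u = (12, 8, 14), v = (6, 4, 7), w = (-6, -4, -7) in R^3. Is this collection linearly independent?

The matrix [u|v|w] has determinant 0.
A zero determinant means the columns are linearly dependent.
Indeed u - 2v = 0.

linearly dependent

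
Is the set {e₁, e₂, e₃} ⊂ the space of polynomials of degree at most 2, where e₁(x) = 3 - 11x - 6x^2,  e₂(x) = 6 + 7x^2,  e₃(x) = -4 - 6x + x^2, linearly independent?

Write each element as a coordinate vector in ℝ³ using {1, x, x^2}.
Form the 3×3 matrix with these as columns; its determinant is 716.
A nonzero determinant means the columns are linearly independent.

linearly independent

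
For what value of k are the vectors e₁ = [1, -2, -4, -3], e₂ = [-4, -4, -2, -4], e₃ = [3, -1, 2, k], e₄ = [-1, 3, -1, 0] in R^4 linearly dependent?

k = 2

The vectors are dependent exactly when the determinant of the matrix with rows e₁, e₂, e₃, e₄ vanishes.
Expanding, det = 156 - 78*k.
This vanishes exactly when k = 2.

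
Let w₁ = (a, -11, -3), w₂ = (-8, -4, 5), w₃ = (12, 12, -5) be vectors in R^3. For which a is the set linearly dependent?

The set is linearly dependent precisely when det[w₁; w₂; w₃] = 0.
The determinant works out to -40*a - 76.
This vanishes exactly when a = -19/10.

a = -19/10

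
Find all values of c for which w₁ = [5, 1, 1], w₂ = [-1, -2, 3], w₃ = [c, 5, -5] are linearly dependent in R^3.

The set is linearly dependent precisely when det[w₁; w₂; w₃] = 0.
Expanding, det = 5*c - 35.
This vanishes exactly when c = 7.

c = 7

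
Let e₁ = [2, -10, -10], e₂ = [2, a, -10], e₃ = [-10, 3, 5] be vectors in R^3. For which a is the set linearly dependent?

Place the vectors as rows of a 3×3 matrix; dependence ⇔ determinant zero.
The determinant works out to -90*a - 900.
Solving -90*a - 900 = 0 yields a = -10.

a = -10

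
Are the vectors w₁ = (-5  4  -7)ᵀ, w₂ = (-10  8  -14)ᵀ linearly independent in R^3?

linearly dependent

Row-reduce the matrix whose columns are w₁, w₂.
The reduction yields 1 nonzero row, so the rank is 1.
Since rank 1 < 2, the set is linearly dependent.
Indeed 2w₁ - w₂ = 0.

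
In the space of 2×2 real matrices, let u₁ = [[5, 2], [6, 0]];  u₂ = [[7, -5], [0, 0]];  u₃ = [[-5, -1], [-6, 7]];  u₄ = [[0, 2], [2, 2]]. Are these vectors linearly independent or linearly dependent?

linearly independent

Write each element as a coordinate vector in ℝ⁴ using {E₁₁, E₁₂, E₂₁, E₂₂}.
Place the vectors as rows of a 4×4 matrix and reduce to echelon form.
The reduction yields 4 nonzero rows, so the rank is 4.
Since rank = 4 (the number of vectors), the set is linearly independent.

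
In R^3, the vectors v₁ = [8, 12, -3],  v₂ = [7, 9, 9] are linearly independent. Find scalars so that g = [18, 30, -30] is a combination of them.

g = 4v₁ - 2v₂

Set up the augmented matrix [v₁ | v₂ | g] and row-reduce.
Back-substitution yields (a₁, a₂) = (4, -2).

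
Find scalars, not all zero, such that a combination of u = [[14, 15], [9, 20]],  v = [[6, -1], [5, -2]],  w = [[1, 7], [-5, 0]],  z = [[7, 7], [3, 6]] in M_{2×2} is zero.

u + v + w - 3z = 0

Take coordinates with respect to {E₁₁, E₁₂, E₂₁, E₂₂}.
Set up α₁u + … + α₄z = 0 and solve the homogeneous system.
One solution (up to scaling) is (1, 1, 1, -3).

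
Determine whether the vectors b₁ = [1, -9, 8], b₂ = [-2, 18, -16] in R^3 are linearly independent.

linearly dependent

One vector is a scalar multiple of another, so the set is dependent.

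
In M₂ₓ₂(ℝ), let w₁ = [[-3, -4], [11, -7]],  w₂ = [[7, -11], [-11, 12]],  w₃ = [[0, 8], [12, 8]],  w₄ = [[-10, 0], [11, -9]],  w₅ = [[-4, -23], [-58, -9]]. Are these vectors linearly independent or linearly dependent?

Write each element as a coordinate vector in ℝ⁴ using {E₁₁, E₁₂, E₂₁, E₂₂}.
There are 5 vectors in a 4-dimensional space, so they cannot be linearly independent.

linearly dependent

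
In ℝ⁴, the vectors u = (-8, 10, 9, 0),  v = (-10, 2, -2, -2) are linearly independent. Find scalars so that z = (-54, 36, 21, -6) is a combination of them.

z = 3u + 3v

Since u, v are independent, the coefficients expressing z are uniquely determined by a linear system.
Row-reducing the augmented matrix gives the unique coefficients (a₁, a₂) = (3, 3).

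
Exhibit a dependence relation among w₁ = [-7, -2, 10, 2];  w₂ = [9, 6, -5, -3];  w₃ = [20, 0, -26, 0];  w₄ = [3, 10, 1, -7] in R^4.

Set up α₁w₁ + … + α₄w₄ = 0 and solve the homogeneous system.
One solution (up to scaling) is (2, -1, 1, 1).

2w₁ - w₂ + w₃ + w₄ = 0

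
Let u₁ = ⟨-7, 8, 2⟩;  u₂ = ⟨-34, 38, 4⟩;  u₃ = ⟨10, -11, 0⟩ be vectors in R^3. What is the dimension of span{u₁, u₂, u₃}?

Form the matrix with u₁, u₂, u₃ as columns and reduce.
Reduction leaves 2 leading entries, giving rank 2.

2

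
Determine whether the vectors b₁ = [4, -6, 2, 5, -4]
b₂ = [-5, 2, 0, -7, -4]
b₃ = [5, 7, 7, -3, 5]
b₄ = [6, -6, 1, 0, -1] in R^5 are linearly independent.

Place the vectors as rows of a 4×5 matrix and reduce to echelon form.
The reduction yields 4 nonzero rows, so the rank is 4.
Since rank = 4 (the number of vectors), the set is linearly independent.

linearly independent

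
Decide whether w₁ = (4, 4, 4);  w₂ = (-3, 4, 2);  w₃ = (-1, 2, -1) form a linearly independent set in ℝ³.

The matrix [w₁|w₂|w₃] has determinant -60.
A nonzero determinant means the columns are linearly independent.

linearly independent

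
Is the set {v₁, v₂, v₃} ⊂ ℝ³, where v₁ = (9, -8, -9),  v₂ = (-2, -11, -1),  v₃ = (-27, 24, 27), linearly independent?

One vector is a scalar multiple of another, so the set is dependent.

linearly dependent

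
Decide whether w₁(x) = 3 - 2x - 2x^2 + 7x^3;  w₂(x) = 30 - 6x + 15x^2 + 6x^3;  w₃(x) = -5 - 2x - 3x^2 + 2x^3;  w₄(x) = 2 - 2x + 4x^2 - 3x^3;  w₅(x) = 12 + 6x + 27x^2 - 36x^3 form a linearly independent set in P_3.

Take coordinates with respect to the standard basis {1, x, …, x^3}.
There are 5 vectors in a 4-dimensional space, so they cannot be linearly independent.

linearly dependent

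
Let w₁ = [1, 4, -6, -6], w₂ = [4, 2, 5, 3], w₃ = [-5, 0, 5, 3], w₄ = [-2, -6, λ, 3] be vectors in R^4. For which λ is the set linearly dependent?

The set is linearly dependent precisely when det[w₁; w₂; w₃; w₄] = 0.
Expanding, det = 162*λ - 90.
This vanishes exactly when λ = 5/9.

λ = 5/9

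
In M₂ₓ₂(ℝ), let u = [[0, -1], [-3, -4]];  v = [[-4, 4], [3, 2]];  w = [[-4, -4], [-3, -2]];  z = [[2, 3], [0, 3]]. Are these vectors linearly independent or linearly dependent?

linearly independent

Take coordinates with respect to the standard basis {E₁₁, E₁₂, E₂₁, E₂₂}.
Form the 4×4 matrix with these as columns; its determinant is -360.
A nonzero determinant means the columns are linearly independent.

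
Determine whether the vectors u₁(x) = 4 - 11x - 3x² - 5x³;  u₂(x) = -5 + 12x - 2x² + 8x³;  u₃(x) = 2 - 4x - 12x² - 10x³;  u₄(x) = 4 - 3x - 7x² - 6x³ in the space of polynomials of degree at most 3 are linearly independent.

linearly independent

Write each element as a coordinate vector in ℝ⁴ using {1, x, …, x³}.
Row-reduce the matrix whose columns are u₁, u₂, u₃, u₄.
The reduction yields 4 nonzero rows, so the rank is 4.
Since rank = 4 (the number of vectors), the set is linearly independent.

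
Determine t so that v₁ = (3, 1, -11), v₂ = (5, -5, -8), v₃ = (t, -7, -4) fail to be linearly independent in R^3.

Place the vectors as rows of a 3×3 matrix; dependence ⇔ determinant zero.
Cofactor expansion gives det = 297 - 63*t.
This vanishes exactly when t = 33/7.

t = 33/7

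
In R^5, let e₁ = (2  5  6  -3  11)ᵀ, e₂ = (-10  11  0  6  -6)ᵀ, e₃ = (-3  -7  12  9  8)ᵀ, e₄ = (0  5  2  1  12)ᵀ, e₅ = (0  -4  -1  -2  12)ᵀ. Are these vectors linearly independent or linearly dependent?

linearly independent

The matrix [e₁|e₂|e₃|e₄|e₅] has determinant 100029.
A nonzero determinant means the columns are linearly independent.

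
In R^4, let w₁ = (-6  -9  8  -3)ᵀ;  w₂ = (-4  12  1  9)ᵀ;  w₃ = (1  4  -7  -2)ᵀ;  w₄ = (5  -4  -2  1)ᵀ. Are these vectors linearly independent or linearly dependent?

linearly independent

The matrix [w₁|w₂|w₃|w₄] has determinant 2198.
A nonzero determinant means the columns are linearly independent.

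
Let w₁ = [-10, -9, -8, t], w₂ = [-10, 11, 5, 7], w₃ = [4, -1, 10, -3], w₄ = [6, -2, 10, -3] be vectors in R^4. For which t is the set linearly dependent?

t = -18

The vectors are dependent exactly when the determinant of the matrix with rows w₁, w₂, w₃, w₄ vanishes.
Cofactor expansion gives det = -110*t - 1980.
Solving -110*t - 1980 = 0 yields t = -18.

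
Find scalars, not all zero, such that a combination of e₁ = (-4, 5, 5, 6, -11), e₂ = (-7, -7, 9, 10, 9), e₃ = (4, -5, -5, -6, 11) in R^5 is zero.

Set up α₁e₁ + … + α₃e₃ = 0 and solve the homogeneous system.
The free variable yields coefficients (1, 0, 1) (any nonzero multiple also works).

e₁ + e₃ = 0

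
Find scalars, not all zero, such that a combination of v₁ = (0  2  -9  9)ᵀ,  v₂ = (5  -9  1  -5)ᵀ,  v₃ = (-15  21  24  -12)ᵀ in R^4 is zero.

3v₁ + 3v₂ + v₃ = 0

Set up α₁v₁ + … + α₃v₃ = 0 and solve the homogeneous system.
The free variable yields coefficients (3, 3, 1) (any nonzero multiple also works).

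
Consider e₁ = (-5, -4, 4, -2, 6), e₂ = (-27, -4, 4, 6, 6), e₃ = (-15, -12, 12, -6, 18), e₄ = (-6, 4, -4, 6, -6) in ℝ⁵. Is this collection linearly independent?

Place the vectors as rows of a 4×5 matrix and reduce to echelon form.
The reduction yields 2 nonzero rows, so the rank is 2.
Since rank 2 < 4, the set is linearly dependent.
Indeed 3e₁ - e₃ = 0.

linearly dependent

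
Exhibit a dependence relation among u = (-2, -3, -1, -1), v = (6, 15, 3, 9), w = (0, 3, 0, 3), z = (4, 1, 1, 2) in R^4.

3u + v - 2w = 0

Write the vectors as columns of a matrix and find a nonzero vector in its null space.
One solution (up to scaling) is (3, 1, -2, 0).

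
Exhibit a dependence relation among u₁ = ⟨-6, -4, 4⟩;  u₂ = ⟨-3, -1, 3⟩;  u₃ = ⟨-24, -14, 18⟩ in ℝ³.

Set up α₁u₁ + … + α₃u₃ = 0 and solve the homogeneous system.
A generator of the null space is (3, 2, -1).

3u₁ + 2u₂ - u₃ = 0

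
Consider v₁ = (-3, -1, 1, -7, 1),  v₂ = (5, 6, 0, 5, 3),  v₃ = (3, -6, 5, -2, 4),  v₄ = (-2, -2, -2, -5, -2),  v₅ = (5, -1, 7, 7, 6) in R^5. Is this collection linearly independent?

linearly independent

Form the 5×5 matrix with these as columns; its determinant is -19.
A nonzero determinant means the columns are linearly independent.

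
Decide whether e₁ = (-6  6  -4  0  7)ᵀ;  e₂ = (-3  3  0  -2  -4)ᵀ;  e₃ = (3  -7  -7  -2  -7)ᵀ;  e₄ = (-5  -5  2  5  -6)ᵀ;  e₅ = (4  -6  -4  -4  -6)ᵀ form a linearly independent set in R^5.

linearly independent

The matrix [e₁|e₂|e₃|e₄|e₅] has determinant -11122.
A nonzero determinant means the columns are linearly independent.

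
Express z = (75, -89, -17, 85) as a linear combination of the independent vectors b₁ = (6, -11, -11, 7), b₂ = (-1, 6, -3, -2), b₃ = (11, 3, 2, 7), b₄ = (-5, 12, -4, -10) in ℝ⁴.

Since b₁, b₂, b₃, b₄ are independent, the coefficients expressing z are uniquely determined by a linear system.
Back-substitution yields (a₁, …, a₄) = (4, -3, 3, -3).

z = 4b₁ - 3b₂ + 3b₃ - 3b₄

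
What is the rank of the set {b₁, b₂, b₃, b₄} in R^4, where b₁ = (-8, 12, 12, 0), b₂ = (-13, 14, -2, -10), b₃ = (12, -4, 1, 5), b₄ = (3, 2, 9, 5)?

3

Apply Gaussian elimination to the matrix whose rows are b₁, b₂, b₃, b₄.
Reduction leaves 3 leading entries, giving rank 3.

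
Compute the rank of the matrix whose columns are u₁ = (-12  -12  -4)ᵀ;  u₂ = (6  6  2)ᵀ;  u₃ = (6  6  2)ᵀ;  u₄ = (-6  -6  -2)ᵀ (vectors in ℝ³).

Row-reduce the 4×3 matrix with these as rows.
Exactly 1 pivot survives; hence the rank is 1.
(With 4 elements in a 3-dimensional space the rank is at most 3.)

1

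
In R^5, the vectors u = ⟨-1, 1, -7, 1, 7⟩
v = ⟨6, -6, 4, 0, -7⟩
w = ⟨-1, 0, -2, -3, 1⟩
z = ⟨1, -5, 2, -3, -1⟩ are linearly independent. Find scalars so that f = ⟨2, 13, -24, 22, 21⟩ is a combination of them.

f = 4u + v - 3w - 3z

Solve the system with u, v, w, z as columns and f as the right-hand side.
The system has the unique solution (a₁, …, a₄) = (4, 1, -3, -3).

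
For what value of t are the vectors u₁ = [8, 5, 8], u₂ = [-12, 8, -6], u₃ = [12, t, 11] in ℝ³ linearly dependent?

The vectors are dependent exactly when the determinant of the matrix with rows u₁, u₂, u₃ vanishes.
Cofactor expansion gives det = 236 - 48*t.
This vanishes exactly when t = 59/12.

t = 59/12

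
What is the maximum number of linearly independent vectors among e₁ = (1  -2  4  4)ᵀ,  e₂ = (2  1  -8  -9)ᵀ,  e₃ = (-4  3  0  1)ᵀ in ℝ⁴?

Put the 4×3 matrix [e₁|e₂|e₃] into echelon form.
The echelon form has 2 nonzero rows, so the rank is 2.

2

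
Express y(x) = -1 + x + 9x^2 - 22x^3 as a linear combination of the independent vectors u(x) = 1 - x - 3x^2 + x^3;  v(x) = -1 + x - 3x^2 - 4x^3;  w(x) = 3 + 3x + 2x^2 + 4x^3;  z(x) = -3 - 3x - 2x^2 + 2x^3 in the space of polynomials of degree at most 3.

y = -2u - v - 4w - 4z

Take coordinate vectors relative to {1, x, …, x^3}.
Set up the augmented matrix [u | v | w | z | y] and row-reduce.
The system has the unique solution (c₁, …, c₄) = (-2, -1, -4, -4).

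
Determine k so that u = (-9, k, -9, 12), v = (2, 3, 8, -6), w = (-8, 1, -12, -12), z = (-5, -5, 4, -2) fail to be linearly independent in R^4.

k = -51/4

The set is linearly dependent precisely when det[u; v; w; z] = 0.
The determinant works out to -1048*k - 13362.
Solving -1048*k - 13362 = 0 yields k = -51/4.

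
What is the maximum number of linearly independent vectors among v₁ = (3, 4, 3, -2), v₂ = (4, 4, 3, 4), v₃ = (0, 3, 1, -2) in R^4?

Form the matrix with v₁, v₂, v₃ as columns and reduce.
Reduction leaves 3 leading entries, giving rank 3.

3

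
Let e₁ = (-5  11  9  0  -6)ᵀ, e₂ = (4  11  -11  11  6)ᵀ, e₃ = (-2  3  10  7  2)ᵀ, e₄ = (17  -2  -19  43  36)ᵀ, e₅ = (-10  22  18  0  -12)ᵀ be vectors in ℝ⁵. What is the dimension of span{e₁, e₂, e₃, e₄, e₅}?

3

Apply Gaussian elimination to the matrix whose rows are e₁, e₂, e₃, e₄, e₅.
Reduction leaves 3 leading entries, giving rank 3.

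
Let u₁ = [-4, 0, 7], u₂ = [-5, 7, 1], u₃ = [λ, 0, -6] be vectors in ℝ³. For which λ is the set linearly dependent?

λ = 24/7

Dependence holds iff the 3×3 matrix [u₁ u₂ u₃] is singular.
The determinant works out to 168 - 49*λ.
Solving 168 - 49*λ = 0 yields λ = 24/7.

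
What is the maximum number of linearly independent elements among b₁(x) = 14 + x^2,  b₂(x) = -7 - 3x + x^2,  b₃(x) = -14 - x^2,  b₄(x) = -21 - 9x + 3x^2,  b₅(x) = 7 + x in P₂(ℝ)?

2

Use coordinates relative to {1, x, x^2}.
Form the matrix with b₁, b₂, b₃, b₄, b₅ as columns and reduce.
Reduction leaves 2 leading entries, giving rank 2.
(With 5 elements in a 3-dimensional space the rank is at most 3.)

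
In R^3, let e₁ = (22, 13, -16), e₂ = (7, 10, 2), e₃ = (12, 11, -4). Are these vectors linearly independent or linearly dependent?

linearly dependent

Place the vectors as rows of a 3×3 matrix and reduce to echelon form.
The reduction yields 2 nonzero rows, so the rank is 2.
Since rank 2 < 3, the set is linearly dependent.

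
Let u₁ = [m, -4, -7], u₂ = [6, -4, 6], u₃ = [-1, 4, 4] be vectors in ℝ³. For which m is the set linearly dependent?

m = -1/2

The vectors are dependent exactly when the determinant of the matrix with rows u₁, u₂, u₃ vanishes.
The determinant works out to -40*m - 20.
This vanishes exactly when m = -1/2.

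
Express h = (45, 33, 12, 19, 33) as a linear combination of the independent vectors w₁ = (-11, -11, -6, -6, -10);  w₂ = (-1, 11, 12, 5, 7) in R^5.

Write h = α₁w₁ + α₂w₂ and equate components.
Back-substitution yields (α₁, α₂) = (-4, -1).

h = -4w₁ - w₂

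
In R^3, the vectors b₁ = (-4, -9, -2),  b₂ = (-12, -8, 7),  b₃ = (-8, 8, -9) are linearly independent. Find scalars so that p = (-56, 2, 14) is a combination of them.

p = -2b₁ + 4b₂ + 2b₃

Solve the system with b₁, b₂, b₃ as columns and p as the right-hand side.
The system has the unique solution (a₁, a₂, a₃) = (-2, 4, 2).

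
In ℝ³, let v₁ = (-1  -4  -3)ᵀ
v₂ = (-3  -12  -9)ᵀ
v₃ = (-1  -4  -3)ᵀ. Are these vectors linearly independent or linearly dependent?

linearly dependent

The matrix [v₁|v₂|v₃] has determinant 0.
A zero determinant means the columns are linearly dependent.
Indeed 3v₁ - v₂ = 0.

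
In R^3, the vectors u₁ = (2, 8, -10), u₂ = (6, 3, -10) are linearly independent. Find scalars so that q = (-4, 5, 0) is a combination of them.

Set up the augmented matrix [u₁ | u₂ | q] and row-reduce.
Back-substitution yields (c₁, c₂) = (1, -1).

q = u₁ - u₂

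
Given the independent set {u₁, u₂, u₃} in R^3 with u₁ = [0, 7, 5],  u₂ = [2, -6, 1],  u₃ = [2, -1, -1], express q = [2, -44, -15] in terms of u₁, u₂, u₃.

Write q = α₁u₁ + … + α₃u₃ and equate components.
The system has the unique solution (α₁, α₂, α₃) = (-4, 3, -2).

q = -4u₁ + 3u₂ - 2u₃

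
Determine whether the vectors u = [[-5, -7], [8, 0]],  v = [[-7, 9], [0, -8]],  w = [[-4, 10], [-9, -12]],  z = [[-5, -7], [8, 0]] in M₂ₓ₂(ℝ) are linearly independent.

Take coordinates with respect to the standard basis {E₁₁, E₁₂, E₂₁, E₂₂}.
Two of the vectors are equal, giving an immediate dependence.

linearly dependent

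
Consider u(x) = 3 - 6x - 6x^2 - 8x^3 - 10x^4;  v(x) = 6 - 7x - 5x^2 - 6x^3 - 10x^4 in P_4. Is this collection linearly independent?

linearly independent

Write each element as a coordinate vector in ℝ⁵ using {1, x, …, x^4}.
Row-reduce the matrix whose columns are u, v.
The reduction yields 2 nonzero rows, so the rank is 2.
Since rank = 2 (the number of vectors), the set is linearly independent.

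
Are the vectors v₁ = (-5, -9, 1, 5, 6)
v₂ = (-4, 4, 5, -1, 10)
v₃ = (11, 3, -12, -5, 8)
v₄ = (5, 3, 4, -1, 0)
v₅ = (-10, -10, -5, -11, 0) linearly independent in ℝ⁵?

linearly independent

Row-reduce the matrix whose columns are v₁, v₂, v₃, v₄, v₅.
The reduction yields 5 nonzero rows, so the rank is 5.
Since rank = 5 (the number of vectors), the set is linearly independent.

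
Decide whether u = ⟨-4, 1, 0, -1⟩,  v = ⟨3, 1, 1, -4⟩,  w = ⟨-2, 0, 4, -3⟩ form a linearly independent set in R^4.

linearly independent

Row-reduce the matrix whose columns are u, v, w.
The reduction yields 3 nonzero rows, so the rank is 3.
Since rank = 3 (the number of vectors), the set is linearly independent.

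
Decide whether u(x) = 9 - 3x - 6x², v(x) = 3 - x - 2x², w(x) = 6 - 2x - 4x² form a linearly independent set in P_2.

Take coordinates with respect to the standard basis {1, x, x²}.
Form the 3×3 matrix with these as columns; its determinant is 0.
A zero determinant means the columns are linearly dependent.

linearly dependent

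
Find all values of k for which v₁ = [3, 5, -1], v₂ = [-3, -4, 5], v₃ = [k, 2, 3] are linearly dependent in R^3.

k = 5/7

Place the vectors as rows of a 3×3 matrix; dependence ⇔ determinant zero.
Cofactor expansion gives det = 21*k - 15.
This vanishes exactly when k = 5/7.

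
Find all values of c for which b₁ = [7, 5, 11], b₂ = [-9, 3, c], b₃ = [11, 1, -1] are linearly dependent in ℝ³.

c = 11

Dependence holds iff the 3×3 matrix [b₁ b₂ b₃] is singular.
Cofactor expansion gives det = 48*c - 528.
Setting this to zero gives c = 11.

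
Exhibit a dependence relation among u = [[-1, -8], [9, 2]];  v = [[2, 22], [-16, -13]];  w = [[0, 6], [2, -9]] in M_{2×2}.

2u + v - w = 0

Take coordinates with respect to {E₁₁, E₁₂, E₂₁, E₂₂}.
Row-reduce the matrix with u, v, w as columns; the null space gives the coefficients.
A generator of the null space is (2, 1, -1).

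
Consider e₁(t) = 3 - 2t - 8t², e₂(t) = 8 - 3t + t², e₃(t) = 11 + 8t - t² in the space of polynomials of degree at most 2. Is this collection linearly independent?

linearly independent

Take coordinates with respect to the standard basis {1, t, t²}.
Place the vectors as rows of a 3×3 matrix and reduce to echelon form.
The reduction yields 3 nonzero rows, so the rank is 3.
Since rank = 3 (the number of vectors), the set is linearly independent.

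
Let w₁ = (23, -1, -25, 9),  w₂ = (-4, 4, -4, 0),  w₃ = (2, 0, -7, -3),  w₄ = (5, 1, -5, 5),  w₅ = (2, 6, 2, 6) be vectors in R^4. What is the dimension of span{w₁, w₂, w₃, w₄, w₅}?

Form the matrix with w₁, w₂, w₃, w₄, w₅ as columns and reduce.
There are 4 pivot columns, so rank = 4.
(With 5 elements in a 4-dimensional space the rank is at most 4.)

dim = 4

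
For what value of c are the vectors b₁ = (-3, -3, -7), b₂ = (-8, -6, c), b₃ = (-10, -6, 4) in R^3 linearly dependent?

The vectors are dependent exactly when the determinant of the matrix with rows b₁, b₂, b₃ vanishes.
Cofactor expansion gives det = 12*c + 60.
Setting this to zero gives c = -5.

c = -5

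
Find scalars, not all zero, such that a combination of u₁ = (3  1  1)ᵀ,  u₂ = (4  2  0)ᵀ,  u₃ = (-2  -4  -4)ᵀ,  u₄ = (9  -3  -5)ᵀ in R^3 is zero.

Write the vectors as columns of a matrix and find a nonzero vector in its null space.
The free variable yields coefficients (3, 1, 2, -1) (any nonzero multiple also works).

3u₁ + u₂ + 2u₃ - u₄ = 0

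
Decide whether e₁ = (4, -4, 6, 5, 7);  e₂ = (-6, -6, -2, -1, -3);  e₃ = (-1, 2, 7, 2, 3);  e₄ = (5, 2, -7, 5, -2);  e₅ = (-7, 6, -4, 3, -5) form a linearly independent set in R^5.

linearly independent

Row-reduce the matrix whose columns are e₁, e₂, e₃, e₄, e₅.
The reduction yields 5 nonzero rows, so the rank is 5.
Since rank = 5 (the number of vectors), the set is linearly independent.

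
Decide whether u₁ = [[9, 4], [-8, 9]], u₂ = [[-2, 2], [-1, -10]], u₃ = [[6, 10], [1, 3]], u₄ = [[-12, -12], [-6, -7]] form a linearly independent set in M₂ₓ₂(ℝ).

linearly independent

Write each element as a coordinate vector in ℝ⁴ using {E₁₁, E₁₂, E₂₁, E₂₂}.
The matrix [u₁|u₂|u₃|u₄] has determinant 5700.
A nonzero determinant means the columns are linearly independent.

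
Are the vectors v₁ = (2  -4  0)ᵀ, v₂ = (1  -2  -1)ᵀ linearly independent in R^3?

linearly independent

Place the vectors as rows of a 2×3 matrix and reduce to echelon form.
The reduction yields 2 nonzero rows, so the rank is 2.
Since rank = 2 (the number of vectors), the set is linearly independent.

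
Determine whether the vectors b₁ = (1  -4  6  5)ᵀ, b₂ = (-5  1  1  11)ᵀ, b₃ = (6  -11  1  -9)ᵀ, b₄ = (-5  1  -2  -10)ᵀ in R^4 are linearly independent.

linearly independent

Place the vectors as rows of a 4×4 matrix and reduce to echelon form.
The reduction yields 4 nonzero rows, so the rank is 4.
Since rank = 4 (the number of vectors), the set is linearly independent.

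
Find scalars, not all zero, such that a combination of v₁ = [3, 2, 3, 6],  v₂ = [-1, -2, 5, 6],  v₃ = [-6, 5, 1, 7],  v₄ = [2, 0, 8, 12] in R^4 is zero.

v₁ + v₂ - v₄ = 0

Row-reduce the matrix with v₁, v₂, v₃, v₄ as columns; the null space gives the coefficients.
One solution (up to scaling) is (1, 1, 0, -1).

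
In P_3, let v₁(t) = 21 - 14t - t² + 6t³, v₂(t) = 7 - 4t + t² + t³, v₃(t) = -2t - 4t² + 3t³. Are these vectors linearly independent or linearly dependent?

linearly dependent

Write each element as a coordinate vector in ℝ⁴ using {1, t, …, t³}.
Place the vectors as rows of a 3×4 matrix and reduce to echelon form.
The reduction yields 2 nonzero rows, so the rank is 2.
Since rank 2 < 3, the set is linearly dependent.
Indeed v₁ - 3v₂ - v₃ = 0.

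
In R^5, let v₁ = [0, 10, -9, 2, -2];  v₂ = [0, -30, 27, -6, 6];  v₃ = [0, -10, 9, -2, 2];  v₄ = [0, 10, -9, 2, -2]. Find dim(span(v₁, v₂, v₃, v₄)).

1

Apply Gaussian elimination to the matrix whose rows are v₁, v₂, v₃, v₄.
Exactly 1 pivot survives; hence the rank is 1.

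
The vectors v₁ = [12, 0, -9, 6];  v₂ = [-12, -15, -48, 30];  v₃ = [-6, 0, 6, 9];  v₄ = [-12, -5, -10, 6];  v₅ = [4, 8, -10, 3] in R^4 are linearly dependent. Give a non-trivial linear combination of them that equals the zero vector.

Row-reduce the matrix with v₁, v₂, v₃, v₄, v₅ as columns; the null space gives the coefficients.
One solution (up to scaling) is (2, -1, 0, 3, 0).

2v₁ - v₂ + 3v₄ = 0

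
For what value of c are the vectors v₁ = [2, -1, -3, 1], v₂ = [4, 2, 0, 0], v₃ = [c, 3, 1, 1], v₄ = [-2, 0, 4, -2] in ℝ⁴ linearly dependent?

c = -2

Dependence holds iff the 4×4 matrix [v₁ v₂ v₃ v₄] is singular.
The determinant works out to -4*c - 8.
Solving -4*c - 8 = 0 yields c = -2.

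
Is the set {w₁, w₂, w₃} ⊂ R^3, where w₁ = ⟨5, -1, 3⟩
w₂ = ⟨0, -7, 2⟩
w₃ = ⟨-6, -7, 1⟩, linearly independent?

Form the 3×3 matrix with these as columns; its determinant is -79.
A nonzero determinant means the columns are linearly independent.

linearly independent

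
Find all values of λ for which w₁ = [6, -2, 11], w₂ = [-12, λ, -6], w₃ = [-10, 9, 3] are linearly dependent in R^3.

λ = 33/4

Dependence holds iff the 3×3 matrix [w₁ w₂ w₃] is singular.
Expanding, det = 128*λ - 1056.
Solving 128*λ - 1056 = 0 yields λ = 33/4.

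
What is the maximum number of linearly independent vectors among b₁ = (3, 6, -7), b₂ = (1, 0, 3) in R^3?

Form the matrix with b₁, b₂ as columns and reduce.
Exactly 2 pivots survive; hence the rank is 2.

2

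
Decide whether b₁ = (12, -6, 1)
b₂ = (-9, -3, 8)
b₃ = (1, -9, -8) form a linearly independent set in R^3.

linearly independent

The matrix [b₁|b₂|b₃] has determinant 1620.
A nonzero determinant means the columns are linearly independent.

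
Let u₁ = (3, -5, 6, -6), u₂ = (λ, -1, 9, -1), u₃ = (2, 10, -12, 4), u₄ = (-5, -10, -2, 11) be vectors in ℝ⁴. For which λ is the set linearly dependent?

Place the vectors as rows of a 4×4 matrix; dependence ⇔ determinant zero.
Expanding, det = -560*λ - 3520.
This vanishes exactly when λ = -44/7.

λ = -44/7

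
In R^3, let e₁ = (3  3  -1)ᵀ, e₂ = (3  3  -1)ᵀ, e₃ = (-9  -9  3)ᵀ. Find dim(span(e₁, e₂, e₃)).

1

Apply Gaussian elimination to the matrix whose rows are e₁, e₂, e₃.
There is 1 pivot column, so rank = 1.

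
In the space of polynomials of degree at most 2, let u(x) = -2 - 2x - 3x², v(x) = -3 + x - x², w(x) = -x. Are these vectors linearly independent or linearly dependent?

Take coordinates with respect to the standard basis {1, x, x²}.
The matrix [u|v|w] has determinant -7.
A nonzero determinant means the columns are linearly independent.

linearly independent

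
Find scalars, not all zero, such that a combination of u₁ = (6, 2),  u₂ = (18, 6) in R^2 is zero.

Solve the homogeneous system with u₁, u₂ as columns by row-reducing the coefficient matrix.
One solution (up to scaling) is (3, -1).

3u₁ - u₂ = 0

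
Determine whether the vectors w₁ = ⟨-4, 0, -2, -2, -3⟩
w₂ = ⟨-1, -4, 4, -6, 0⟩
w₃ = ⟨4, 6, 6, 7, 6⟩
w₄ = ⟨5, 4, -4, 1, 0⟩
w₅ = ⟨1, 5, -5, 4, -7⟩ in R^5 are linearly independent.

Form the 5×5 matrix with these as columns; its determinant is 7692.
A nonzero determinant means the columns are linearly independent.

linearly independent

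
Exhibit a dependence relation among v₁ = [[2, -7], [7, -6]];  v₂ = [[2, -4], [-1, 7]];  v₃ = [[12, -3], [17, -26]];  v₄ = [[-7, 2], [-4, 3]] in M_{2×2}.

Write each element as a vector in ℝ⁴ using {E₁₁, E₁₂, E₂₁, E₂₂}.
Write the vectors as columns of a matrix and find a nonzero vector in its null space.
The free variable yields coefficients (1, -2, -1, -2) (any nonzero multiple also works).

v₁ - 2v₂ - v₃ - 2v₄ = 0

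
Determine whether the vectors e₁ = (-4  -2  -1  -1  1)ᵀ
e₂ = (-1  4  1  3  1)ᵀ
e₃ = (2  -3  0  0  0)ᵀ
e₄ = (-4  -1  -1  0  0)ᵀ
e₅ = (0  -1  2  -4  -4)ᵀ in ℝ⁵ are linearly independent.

The matrix [e₁|e₂|e₃|e₄|e₅] has determinant 208.
A nonzero determinant means the columns are linearly independent.

linearly independent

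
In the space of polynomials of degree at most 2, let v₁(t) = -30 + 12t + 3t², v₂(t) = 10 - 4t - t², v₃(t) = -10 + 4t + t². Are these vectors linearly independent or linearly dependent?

linearly dependent

Take coordinates with respect to the standard basis {1, t, t²}.
Place the vectors as rows of a 3×3 matrix and reduce to echelon form.
The reduction yields 1 nonzero row, so the rank is 1.
Since rank 1 < 3, the set is linearly dependent.
Indeed v₁ + 3v₂ = 0.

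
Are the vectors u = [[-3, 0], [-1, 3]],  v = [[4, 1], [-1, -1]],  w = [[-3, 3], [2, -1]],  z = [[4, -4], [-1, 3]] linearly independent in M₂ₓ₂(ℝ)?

Write each element as a coordinate vector in ℝ⁴ using {E₁₁, E₁₂, E₂₁, E₂₂}.
Form the 4×4 matrix with these as columns; its determinant is -115.
A nonzero determinant means the columns are linearly independent.

linearly independent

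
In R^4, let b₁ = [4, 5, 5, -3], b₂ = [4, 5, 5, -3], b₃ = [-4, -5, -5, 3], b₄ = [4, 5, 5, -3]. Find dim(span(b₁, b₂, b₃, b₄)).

dim = 1

Form the matrix with b₁, b₂, b₃, b₄ as columns and reduce.
Reduction leaves 1 leading entry, giving rank 1.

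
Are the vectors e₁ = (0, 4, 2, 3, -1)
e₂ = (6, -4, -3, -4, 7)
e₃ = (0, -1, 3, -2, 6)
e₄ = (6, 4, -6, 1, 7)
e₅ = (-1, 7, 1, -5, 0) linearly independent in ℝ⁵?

linearly independent

Form the 5×5 matrix with these as columns; its determinant is -10796.
A nonzero determinant means the columns are linearly independent.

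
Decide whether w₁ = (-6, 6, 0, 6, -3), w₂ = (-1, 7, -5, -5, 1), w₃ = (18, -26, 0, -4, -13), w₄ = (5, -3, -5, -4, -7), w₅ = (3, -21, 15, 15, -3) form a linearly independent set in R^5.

linearly dependent

The matrix [w₁|w₂|w₃|w₄|w₅] has determinant 0.
A zero determinant means the columns are linearly dependent.
Indeed w₁ + 2w₂ + w₃ - 2w₄ = 0.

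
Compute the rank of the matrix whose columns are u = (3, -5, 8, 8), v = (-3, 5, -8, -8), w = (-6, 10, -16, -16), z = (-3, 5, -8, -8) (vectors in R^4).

1

Put the 4×4 matrix [u|v|w|z] into echelon form.
Reduction leaves 1 leading entry, giving rank 1.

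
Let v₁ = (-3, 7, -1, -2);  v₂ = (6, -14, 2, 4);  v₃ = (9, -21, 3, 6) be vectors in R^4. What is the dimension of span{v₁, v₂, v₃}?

1

Apply Gaussian elimination to the matrix whose rows are v₁, v₂, v₃.
Exactly 1 pivot survives; hence the rank is 1.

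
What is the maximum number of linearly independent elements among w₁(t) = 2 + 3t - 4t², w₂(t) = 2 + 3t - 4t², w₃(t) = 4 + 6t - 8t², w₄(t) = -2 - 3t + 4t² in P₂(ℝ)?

Use coordinates relative to {1, t, t²}.
Apply Gaussian elimination to the matrix whose rows are w₁, w₂, w₃, w₄.
Exactly 1 pivot survives; hence the rank is 1.
(With 4 elements in a 3-dimensional space the rank is at most 3.)

1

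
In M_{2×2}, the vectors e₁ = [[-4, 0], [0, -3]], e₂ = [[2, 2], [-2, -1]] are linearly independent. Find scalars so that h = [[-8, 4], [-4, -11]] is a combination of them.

Work in coordinates with respect to the standard basis {E₁₁, E₁₂, E₂₁, E₂₂}.
Solve the system with e₁, e₂ as columns and h as the right-hand side.
Back-substitution yields (a₁, a₂) = (3, 2).

h = 3e₁ + 2e₂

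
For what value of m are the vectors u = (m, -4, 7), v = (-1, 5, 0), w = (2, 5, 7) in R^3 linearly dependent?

m = 19/5

The vectors are dependent exactly when the determinant of the matrix with rows u, v, w vanishes.
Expanding, det = 35*m - 133.
Setting this to zero gives m = 19/5.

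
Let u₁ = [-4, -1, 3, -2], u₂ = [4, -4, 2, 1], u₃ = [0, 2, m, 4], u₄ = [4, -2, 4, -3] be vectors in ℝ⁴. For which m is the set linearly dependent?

m = -58/11

Dependence holds iff the 4×4 matrix [u₁ u₂ u₃ u₄] is singular.
Cofactor expansion gives det = -88*m - 464.
This vanishes exactly when m = -58/11.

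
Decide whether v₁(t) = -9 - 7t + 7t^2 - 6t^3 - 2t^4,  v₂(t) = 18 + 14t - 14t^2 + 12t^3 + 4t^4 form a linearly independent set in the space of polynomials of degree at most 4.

Take coordinates with respect to the standard basis {1, t, …, t^4}.
One vector is a scalar multiple of another, so the set is dependent.

linearly dependent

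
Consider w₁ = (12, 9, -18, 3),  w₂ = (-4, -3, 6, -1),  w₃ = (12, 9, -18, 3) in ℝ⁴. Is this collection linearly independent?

linearly dependent

Place the vectors as rows of a 3×4 matrix and reduce to echelon form.
The reduction yields 1 nonzero row, so the rank is 1.
Since rank 1 < 3, the set is linearly dependent.
Indeed w₁ + 3w₂ = 0.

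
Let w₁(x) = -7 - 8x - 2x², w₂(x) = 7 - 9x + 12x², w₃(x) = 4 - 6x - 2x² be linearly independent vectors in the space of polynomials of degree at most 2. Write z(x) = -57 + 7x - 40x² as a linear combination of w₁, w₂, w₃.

Take coordinate vectors relative to {1, x, x²}.
Set up the augmented matrix [w₁ | w₂ | w₃ | z] and row-reduce.
Row-reducing the augmented matrix gives the unique coefficients (a₁, a₂, a₃) = (4, -3, -2).

z = 4w₁ - 3w₂ - 2w₃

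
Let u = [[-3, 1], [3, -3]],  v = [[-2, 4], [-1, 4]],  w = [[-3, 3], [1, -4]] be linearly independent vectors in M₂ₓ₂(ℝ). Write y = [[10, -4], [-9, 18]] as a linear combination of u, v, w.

Work in coordinates with respect to the standard basis {E₁₁, E₁₂, E₂₁, E₂₂}.
Write y = α₁u + … + α₃w and equate components.
Row-reducing the augmented matrix gives the unique coefficients (α₁, α₂, α₃) = (-2, 1, -2).

y = -2u + v - 2w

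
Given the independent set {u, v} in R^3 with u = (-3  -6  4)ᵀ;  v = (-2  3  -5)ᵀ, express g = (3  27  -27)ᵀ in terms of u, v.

Since u, v are independent, the coefficients expressing g are uniquely determined by a linear system.
Back-substitution yields (a₁, a₂) = (-3, 3).

g = -3u + 3v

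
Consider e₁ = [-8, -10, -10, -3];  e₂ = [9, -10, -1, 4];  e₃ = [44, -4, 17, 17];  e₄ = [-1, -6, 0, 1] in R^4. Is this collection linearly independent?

linearly dependent

Place the vectors as rows of a 4×4 matrix and reduce to echelon form.
The reduction yields 3 nonzero rows, so the rank is 3.
Since rank 3 < 4, the set is linearly dependent.
Indeed 2e₁ - 3e₂ + e₃ + e₄ = 0.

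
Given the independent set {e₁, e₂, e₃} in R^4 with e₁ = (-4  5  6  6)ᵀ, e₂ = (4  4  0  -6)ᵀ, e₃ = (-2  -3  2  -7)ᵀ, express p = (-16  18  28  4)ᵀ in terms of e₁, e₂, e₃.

Write p = a₁e₁ + … + a₃e₃ and equate components.
Back-substitution yields (a₁, a₂, a₃) = (4, 1, 2).

p = 4e₁ + e₂ + 2e₃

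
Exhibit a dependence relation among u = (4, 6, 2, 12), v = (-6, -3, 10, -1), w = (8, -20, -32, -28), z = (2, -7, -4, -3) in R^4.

Set up α₁u + … + α₄z = 0 and solve the homogeneous system.
A generator of the null space is (2, 2, 1, -2).

2u + 2v + w - 2z = 0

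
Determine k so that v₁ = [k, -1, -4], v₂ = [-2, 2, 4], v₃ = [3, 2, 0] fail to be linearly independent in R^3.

k = 7/2

The vectors are dependent exactly when the determinant of the matrix with rows v₁, v₂, v₃ vanishes.
The determinant works out to 28 - 8*k.
This vanishes exactly when k = 7/2.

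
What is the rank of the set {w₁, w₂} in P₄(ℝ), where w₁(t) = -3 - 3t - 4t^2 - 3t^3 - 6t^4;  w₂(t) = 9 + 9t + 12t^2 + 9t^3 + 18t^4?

1

Use coordinates relative to {1, t, …, t^4}.
Form the matrix with w₁, w₂ as columns and reduce.
Reduction leaves 1 leading entry, giving rank 1.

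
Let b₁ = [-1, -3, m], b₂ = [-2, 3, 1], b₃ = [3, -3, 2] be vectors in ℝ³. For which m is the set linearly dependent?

The vectors are dependent exactly when the determinant of the matrix with rows b₁, b₂, b₃ vanishes.
Expanding, det = -3*m - 30.
Setting this to zero gives m = -10.

m = -10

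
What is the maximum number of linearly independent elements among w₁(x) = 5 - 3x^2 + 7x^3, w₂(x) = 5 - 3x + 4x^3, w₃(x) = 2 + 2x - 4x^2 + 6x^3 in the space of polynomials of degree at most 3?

3

Represent each element by its coordinate vector in ℝ⁴.
Form the matrix with w₁, w₂, w₃ as columns and reduce.
The echelon form has 3 nonzero rows, so the rank is 3.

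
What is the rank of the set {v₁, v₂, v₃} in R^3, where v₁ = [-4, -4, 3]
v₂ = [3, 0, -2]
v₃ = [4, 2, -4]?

3

Form the matrix with v₁, v₂, v₃ as columns and reduce.
The echelon form has 3 nonzero rows, so the rank is 3.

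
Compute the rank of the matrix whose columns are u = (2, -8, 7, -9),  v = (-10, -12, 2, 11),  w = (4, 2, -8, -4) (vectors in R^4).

Form the matrix with u, v, w as columns and reduce.
Reduction leaves 3 leading entries, giving rank 3.

3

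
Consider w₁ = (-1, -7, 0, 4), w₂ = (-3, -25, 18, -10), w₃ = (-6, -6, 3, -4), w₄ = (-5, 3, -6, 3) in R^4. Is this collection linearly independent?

The matrix [w₁|w₂|w₃|w₄] has determinant 0.
A zero determinant means the columns are linearly dependent.
Indeed w₁ - w₂ + 2w₃ - 2w₄ = 0.

linearly dependent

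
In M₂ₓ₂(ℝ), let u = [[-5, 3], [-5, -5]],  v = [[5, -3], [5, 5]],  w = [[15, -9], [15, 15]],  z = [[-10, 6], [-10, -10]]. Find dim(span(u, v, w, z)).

Represent each element by its coordinate vector in ℝ⁴.
Apply Gaussian elimination to the matrix whose rows are u, v, w, z.
Exactly 1 pivot survives; hence the rank is 1.

1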